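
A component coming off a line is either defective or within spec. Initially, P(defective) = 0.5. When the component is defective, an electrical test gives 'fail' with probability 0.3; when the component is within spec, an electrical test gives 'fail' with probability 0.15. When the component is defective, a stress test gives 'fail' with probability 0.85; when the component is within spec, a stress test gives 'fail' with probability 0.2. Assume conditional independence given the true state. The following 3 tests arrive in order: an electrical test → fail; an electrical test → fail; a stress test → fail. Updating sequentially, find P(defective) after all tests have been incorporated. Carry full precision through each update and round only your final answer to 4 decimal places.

0.9444

Each posterior becomes the prior for the next update.
After an electrical test='fail': P(defective) = 0.3·0.5000 / (0.3·0.5000 + 0.15·0.5000) ≈ 0.6667
After an electrical test='fail': P(defective) = 0.3·0.6667 / (0.3·0.6667 + 0.15·0.3333) ≈ 0.8000
After a stress test='fail': P(defective) = 0.85·0.8000 / (0.85·0.8000 + 0.2·0.2000) ≈ 0.9444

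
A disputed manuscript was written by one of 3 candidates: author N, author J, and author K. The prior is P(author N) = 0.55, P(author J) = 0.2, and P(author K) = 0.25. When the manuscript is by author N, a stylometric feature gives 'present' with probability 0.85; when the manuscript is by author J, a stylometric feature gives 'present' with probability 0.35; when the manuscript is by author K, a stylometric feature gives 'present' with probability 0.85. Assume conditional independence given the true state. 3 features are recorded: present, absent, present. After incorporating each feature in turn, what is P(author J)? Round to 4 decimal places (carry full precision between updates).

After 'present': normaliser = 0.85·0.5500 + 0.35·0.2000 + 0.85·0.2500; P(author N) ≈ 0.6233, P(author J) ≈ 0.0933, P(author K) ≈ 0.2833
After 'absent': normaliser = 0.15·0.6233 + 0.65·0.0933 + 0.15·0.2833; P(author N) ≈ 0.4754, P(author J) ≈ 0.3085, P(author K) ≈ 0.2161
After 'present': normaliser = 0.85·0.4754 + 0.35·0.3085 + 0.85·0.2161; P(author N) ≈ 0.5808, P(author J) ≈ 0.1552, P(author K) ≈ 0.2640

0.1552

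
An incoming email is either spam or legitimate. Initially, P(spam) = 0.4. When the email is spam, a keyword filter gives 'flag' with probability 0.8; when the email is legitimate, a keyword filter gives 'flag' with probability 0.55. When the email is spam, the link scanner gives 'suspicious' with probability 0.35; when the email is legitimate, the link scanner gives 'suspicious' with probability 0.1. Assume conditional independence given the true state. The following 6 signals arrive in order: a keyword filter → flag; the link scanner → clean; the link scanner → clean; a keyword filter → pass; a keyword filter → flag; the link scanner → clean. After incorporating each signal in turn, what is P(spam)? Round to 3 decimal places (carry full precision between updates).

0.191

After a keyword filter='flag': P(spam) = 0.8·0.4000 / (0.8·0.4000 + 0.55·0.6000) ≈ 0.4923
After the link scanner='clean': P(spam) = 0.65·0.4923 / (0.65·0.4923 + 0.9·0.5077) ≈ 0.4119
After the link scanner='clean': P(spam) = 0.65·0.4119 / (0.65·0.4119 + 0.9·0.5881) ≈ 0.3359
After a keyword filter='pass': P(spam) = 0.2·0.3359 / (0.2·0.3359 + 0.45·0.6641) ≈ 0.1835
After a keyword filter='flag': P(spam) = 0.8·0.1835 / (0.8·0.1835 + 0.55·0.8165) ≈ 0.2464
After the link scanner='clean': P(spam) = 0.65·0.2464 / (0.65·0.2464 + 0.9·0.7536) ≈ 0.1910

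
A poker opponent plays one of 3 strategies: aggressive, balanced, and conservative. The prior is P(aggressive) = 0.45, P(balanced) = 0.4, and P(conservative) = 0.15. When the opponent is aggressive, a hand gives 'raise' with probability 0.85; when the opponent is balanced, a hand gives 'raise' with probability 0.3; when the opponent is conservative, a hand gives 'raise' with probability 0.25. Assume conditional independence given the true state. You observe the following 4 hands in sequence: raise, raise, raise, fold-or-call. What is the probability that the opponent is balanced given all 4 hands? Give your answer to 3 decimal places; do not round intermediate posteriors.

0.149

Each posterior becomes the prior for the next update.
After 'raise': normaliser = 0.85·0.4500 + 0.3·0.4000 + 0.25·0.1500; P(aggressive) ≈ 0.7083, P(balanced) ≈ 0.2222, P(conservative) ≈ 0.0694
After 'raise': normaliser = 0.85·0.7083 + 0.3·0.2222 + 0.25·0.0694; P(aggressive) ≈ 0.8775, P(balanced) ≈ 0.0972, P(conservative) ≈ 0.0253
After 'raise': normaliser = 0.85·0.8775 + 0.3·0.0972 + 0.25·0.0253; P(aggressive) ≈ 0.9546, P(balanced) ≈ 0.0373, P(conservative) ≈ 0.0081
After 'fold-or-call': normaliser = 0.15·0.9546 + 0.7·0.0373 + 0.75·0.0081; P(aggressive) ≈ 0.8165, P(balanced) ≈ 0.1489, P(conservative) ≈ 0.0346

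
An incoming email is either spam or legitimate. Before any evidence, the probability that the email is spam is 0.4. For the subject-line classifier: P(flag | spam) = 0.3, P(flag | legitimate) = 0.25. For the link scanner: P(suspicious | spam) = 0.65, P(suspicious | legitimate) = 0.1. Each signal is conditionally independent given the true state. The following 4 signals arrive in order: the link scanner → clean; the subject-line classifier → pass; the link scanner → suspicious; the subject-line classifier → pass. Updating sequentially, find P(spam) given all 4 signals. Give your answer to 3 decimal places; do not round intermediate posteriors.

After the link scanner='clean': P(spam) = 0.35·0.4000 / (0.35·0.4000 + 0.9·0.6000) ≈ 0.2059
After the subject-line classifier='pass': P(spam) = 0.7·0.2059 / (0.7·0.2059 + 0.75·0.7941) ≈ 0.1948
After the link scanner='suspicious': P(spam) = 0.65·0.1948 / (0.65·0.1948 + 0.1·0.8052) ≈ 0.6113
After the subject-line classifier='pass': P(spam) = 0.7·0.6113 / (0.7·0.6113 + 0.75·0.3887) ≈ 0.5948

0.595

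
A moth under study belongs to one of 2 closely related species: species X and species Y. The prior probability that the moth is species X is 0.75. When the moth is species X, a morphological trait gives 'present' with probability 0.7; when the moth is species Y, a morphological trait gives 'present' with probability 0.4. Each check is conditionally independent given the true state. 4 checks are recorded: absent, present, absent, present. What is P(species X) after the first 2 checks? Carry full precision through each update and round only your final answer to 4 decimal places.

0.7241

After 'absent': P(species X) = 0.3·0.7500 / (0.3·0.7500 + 0.6·0.2500) ≈ 0.6000
After 'present': P(species X) = 0.7·0.6000 / (0.7·0.6000 + 0.4·0.4000) ≈ 0.7241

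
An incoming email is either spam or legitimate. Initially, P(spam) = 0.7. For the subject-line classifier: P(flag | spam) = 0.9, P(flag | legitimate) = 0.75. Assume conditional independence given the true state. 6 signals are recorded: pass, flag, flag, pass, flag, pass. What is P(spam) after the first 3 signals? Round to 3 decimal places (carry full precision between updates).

Apply Bayes' rule sequentially, carrying P(spam) forward.
After 'pass': P(spam) = 0.1·0.7000 / (0.1·0.7000 + 0.25·0.3000) ≈ 0.4828
After 'flag': P(spam) = 0.9·0.4828 / (0.9·0.4828 + 0.75·0.5172) ≈ 0.5283
After 'flag': P(spam) = 0.9·0.5283 / (0.9·0.5283 + 0.75·0.4717) ≈ 0.5734

0.573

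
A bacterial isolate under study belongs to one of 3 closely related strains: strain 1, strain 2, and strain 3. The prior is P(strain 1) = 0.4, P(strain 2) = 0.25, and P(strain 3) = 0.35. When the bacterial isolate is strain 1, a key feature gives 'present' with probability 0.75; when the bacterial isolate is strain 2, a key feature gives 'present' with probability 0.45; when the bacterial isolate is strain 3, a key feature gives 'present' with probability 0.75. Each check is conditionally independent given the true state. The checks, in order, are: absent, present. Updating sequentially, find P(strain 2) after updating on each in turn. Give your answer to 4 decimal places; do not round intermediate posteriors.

0.3056

After 'absent': normaliser = 0.25·0.4000 + 0.55·0.2500 + 0.25·0.3500; P(strain 1) ≈ 0.3077, P(strain 2) ≈ 0.4231, P(strain 3) ≈ 0.2692
After 'present': normaliser = 0.75·0.3077 + 0.45·0.4231 + 0.75·0.2692; P(strain 1) ≈ 0.3704, P(strain 2) ≈ 0.3056, P(strain 3) ≈ 0.3241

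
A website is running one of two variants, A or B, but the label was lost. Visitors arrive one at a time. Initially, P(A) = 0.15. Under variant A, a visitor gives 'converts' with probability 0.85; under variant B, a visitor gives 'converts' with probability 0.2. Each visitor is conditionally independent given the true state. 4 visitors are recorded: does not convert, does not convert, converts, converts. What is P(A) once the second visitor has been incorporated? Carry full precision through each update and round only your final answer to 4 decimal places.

0.0062

After 'does not convert': P(A) = 0.15·0.1500 / (0.15·0.1500 + 0.8·0.8500) ≈ 0.0320
After 'does not convert': P(A) = 0.15·0.0320 / (0.15·0.0320 + 0.8·0.9680) ≈ 0.0062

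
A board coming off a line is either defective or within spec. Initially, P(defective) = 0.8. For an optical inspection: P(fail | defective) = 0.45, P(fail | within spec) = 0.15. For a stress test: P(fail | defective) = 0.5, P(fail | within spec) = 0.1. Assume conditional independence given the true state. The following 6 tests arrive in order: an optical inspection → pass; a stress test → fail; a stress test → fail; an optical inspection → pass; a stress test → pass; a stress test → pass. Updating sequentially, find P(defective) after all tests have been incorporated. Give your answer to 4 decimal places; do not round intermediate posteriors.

0.9282

After an optical inspection='pass': P(defective) = 0.55·0.8000 / (0.55·0.8000 + 0.85·0.2000) ≈ 0.7213
After a stress test='fail': P(defective) = 0.5·0.7213 / (0.5·0.7213 + 0.1·0.2787) ≈ 0.9283
After a stress test='fail': P(defective) = 0.5·0.9283 / (0.5·0.9283 + 0.1·0.0717) ≈ 0.9848
After an optical inspection='pass': P(defective) = 0.55·0.9848 / (0.55·0.9848 + 0.85·0.0152) ≈ 0.9767
After a stress test='pass': P(defective) = 0.5·0.9767 / (0.5·0.9767 + 0.9·0.0233) ≈ 0.9588
After a stress test='pass': P(defective) = 0.5·0.9588 / (0.5·0.9588 + 0.9·0.0412) ≈ 0.9282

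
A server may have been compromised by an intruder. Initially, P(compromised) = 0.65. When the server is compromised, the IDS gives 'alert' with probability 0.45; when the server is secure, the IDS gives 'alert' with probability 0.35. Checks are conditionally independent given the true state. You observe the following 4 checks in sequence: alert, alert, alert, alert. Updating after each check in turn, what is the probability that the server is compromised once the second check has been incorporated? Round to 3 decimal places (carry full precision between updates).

After 'alert': P(compromised) = 0.45·0.6500 / (0.45·0.6500 + 0.35·0.3500) ≈ 0.7048
After 'alert': P(compromised) = 0.45·0.7048 / (0.45·0.7048 + 0.35·0.2952) ≈ 0.7543

0.754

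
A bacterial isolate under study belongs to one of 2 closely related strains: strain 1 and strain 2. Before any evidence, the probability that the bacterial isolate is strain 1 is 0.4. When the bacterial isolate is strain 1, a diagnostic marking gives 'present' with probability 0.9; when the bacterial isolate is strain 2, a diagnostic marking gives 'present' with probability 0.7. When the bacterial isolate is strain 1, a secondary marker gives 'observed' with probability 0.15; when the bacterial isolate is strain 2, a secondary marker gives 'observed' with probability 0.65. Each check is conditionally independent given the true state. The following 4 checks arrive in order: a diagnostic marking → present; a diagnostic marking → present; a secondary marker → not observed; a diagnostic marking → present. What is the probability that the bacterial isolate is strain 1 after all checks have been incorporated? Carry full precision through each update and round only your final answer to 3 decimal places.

Each posterior becomes the prior for the next update.
After a diagnostic marking='present': P(strain 1) = 0.9·0.4000 / (0.9·0.4000 + 0.7·0.6000) ≈ 0.4615
After a diagnostic marking='present': P(strain 1) = 0.9·0.4615 / (0.9·0.4615 + 0.7·0.5385) ≈ 0.5243
After a secondary marker='not observed': P(strain 1) = 0.85·0.5243 / (0.85·0.5243 + 0.35·0.4757) ≈ 0.7280
After a diagnostic marking='present': P(strain 1) = 0.9·0.7280 / (0.9·0.7280 + 0.7·0.2720) ≈ 0.7748

0.775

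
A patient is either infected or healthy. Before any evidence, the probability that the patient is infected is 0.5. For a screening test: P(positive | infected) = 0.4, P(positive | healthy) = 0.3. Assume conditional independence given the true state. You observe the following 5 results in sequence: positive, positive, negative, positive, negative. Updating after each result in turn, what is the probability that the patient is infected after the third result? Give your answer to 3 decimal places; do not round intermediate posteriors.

0.604

After 'positive': P(infected) = 0.4·0.5000 / (0.4·0.5000 + 0.3·0.5000) ≈ 0.5714
After 'positive': P(infected) = 0.4·0.5714 / (0.4·0.5714 + 0.3·0.4286) ≈ 0.6400
After 'negative': P(infected) = 0.6·0.6400 / (0.6·0.6400 + 0.7·0.3600) ≈ 0.6038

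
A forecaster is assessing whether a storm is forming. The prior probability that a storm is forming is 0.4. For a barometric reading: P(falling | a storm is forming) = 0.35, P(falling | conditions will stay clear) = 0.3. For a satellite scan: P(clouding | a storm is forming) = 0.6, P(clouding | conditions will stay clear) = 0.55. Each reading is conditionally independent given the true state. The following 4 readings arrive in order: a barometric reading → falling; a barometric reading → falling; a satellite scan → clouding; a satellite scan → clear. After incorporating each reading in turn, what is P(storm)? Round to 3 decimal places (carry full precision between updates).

0.468

After a barometric reading='falling': P(storm) = 0.35·0.4000 / (0.35·0.4000 + 0.3·0.6000) ≈ 0.4375
After a barometric reading='falling': P(storm) = 0.35·0.4375 / (0.35·0.4375 + 0.3·0.5625) ≈ 0.4757
After a satellite scan='clouding': P(storm) = 0.6·0.4757 / (0.6·0.4757 + 0.55·0.5243) ≈ 0.4975
After a satellite scan='clear': P(storm) = 0.4·0.4975 / (0.4·0.4975 + 0.45·0.5025) ≈ 0.4681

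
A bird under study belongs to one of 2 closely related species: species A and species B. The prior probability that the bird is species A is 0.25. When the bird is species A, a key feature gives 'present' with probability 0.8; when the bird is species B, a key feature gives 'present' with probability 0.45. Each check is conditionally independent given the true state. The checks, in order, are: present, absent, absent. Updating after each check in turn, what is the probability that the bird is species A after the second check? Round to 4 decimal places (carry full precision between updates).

0.1773

After 'present': P(species A) = 0.8·0.2500 / (0.8·0.2500 + 0.45·0.7500) ≈ 0.3721
After 'absent': P(species A) = 0.2·0.3721 / (0.2·0.3721 + 0.55·0.6279) ≈ 0.1773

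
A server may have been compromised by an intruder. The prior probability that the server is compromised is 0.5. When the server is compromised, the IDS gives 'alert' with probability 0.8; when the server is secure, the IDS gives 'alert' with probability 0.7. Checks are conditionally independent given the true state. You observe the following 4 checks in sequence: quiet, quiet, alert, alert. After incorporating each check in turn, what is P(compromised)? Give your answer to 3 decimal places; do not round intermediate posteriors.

After 'quiet': P(compromised) = 0.2·0.5000 / (0.2·0.5000 + 0.3·0.5000) ≈ 0.4000
After 'quiet': P(compromised) = 0.2·0.4000 / (0.2·0.4000 + 0.3·0.6000) ≈ 0.3077
After 'alert': P(compromised) = 0.8·0.3077 / (0.8·0.3077 + 0.7·0.6923) ≈ 0.3368
After 'alert': P(compromised) = 0.8·0.3368 / (0.8·0.3368 + 0.7·0.6632) ≈ 0.3673

0.367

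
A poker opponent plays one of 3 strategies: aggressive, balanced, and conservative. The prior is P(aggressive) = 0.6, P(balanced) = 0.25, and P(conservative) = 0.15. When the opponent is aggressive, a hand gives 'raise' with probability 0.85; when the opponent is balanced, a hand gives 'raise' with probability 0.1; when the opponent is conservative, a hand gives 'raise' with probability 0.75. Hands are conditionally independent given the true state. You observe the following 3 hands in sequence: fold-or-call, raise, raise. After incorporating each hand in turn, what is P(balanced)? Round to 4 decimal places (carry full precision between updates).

After 'fold-or-call': normaliser = 0.15·0.6000 + 0.9·0.2500 + 0.25·0.1500; P(aggressive) ≈ 0.2553, P(balanced) ≈ 0.6383, P(conservative) ≈ 0.1064
After 'raise': normaliser = 0.85·0.2553 + 0.1·0.6383 + 0.75·0.1064; P(aggressive) ≈ 0.6018, P(balanced) ≈ 0.1770, P(conservative) ≈ 0.2212
After 'raise': normaliser = 0.85·0.6018 + 0.1·0.1770 + 0.75·0.2212; P(aggressive) ≈ 0.7358, P(balanced) ≈ 0.0255, P(conservative) ≈ 0.2387

0.0255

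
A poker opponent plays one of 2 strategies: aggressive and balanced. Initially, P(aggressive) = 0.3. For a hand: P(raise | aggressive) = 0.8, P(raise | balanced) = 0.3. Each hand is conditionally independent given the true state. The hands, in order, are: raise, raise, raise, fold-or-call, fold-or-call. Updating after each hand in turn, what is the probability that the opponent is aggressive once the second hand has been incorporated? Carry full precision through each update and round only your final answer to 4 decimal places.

0.7529

Apply Bayes' rule sequentially, carrying P(aggressive) forward.
After 'raise': P(aggressive) = 0.8·0.3000 / (0.8·0.3000 + 0.3·0.7000) ≈ 0.5333
After 'raise': P(aggressive) = 0.8·0.5333 / (0.8·0.5333 + 0.3·0.4667) ≈ 0.7529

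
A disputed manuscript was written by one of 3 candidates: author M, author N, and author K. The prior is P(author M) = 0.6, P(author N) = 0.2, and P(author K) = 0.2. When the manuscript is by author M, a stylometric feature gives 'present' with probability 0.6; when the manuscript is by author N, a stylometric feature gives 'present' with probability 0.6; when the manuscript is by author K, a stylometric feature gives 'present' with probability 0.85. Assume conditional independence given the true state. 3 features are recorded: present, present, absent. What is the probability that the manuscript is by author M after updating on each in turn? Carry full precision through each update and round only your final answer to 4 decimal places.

0.6312

After 'present': normaliser = 0.6·0.6000 + 0.6·0.2000 + 0.85·0.2000; P(author M) ≈ 0.5538, P(author N) ≈ 0.1846, P(author K) ≈ 0.2615
After 'present': normaliser = 0.6·0.5538 + 0.6·0.1846 + 0.85·0.2615; P(author M) ≈ 0.4994, P(author N) ≈ 0.1665, P(author K) ≈ 0.3341
After 'absent': normaliser = 0.4·0.4994 + 0.4·0.1665 + 0.15·0.3341; P(author M) ≈ 0.6312, P(author N) ≈ 0.2104, P(author K) ≈ 0.1584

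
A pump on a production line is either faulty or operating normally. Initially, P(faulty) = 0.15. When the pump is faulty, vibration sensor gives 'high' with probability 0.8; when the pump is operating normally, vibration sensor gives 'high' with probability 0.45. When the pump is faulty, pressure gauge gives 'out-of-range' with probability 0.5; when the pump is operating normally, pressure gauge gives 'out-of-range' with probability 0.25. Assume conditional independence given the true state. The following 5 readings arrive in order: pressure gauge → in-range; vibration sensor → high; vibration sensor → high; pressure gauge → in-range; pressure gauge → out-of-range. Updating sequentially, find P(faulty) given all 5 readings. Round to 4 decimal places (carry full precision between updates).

0.3314

After pressure gauge='in-range': P(faulty) = 0.5·0.1500 / (0.5·0.1500 + 0.75·0.8500) ≈ 0.1053
After vibration sensor='high': P(faulty) = 0.8·0.1053 / (0.8·0.1053 + 0.45·0.8947) ≈ 0.1730
After vibration sensor='high': P(faulty) = 0.8·0.1730 / (0.8·0.1730 + 0.45·0.8270) ≈ 0.2710
After pressure gauge='in-range': P(faulty) = 0.5·0.2710 / (0.5·0.2710 + 0.75·0.7290) ≈ 0.1986
After pressure gauge='out-of-range': P(faulty) = 0.5·0.1986 / (0.5·0.1986 + 0.25·0.8014) ≈ 0.3314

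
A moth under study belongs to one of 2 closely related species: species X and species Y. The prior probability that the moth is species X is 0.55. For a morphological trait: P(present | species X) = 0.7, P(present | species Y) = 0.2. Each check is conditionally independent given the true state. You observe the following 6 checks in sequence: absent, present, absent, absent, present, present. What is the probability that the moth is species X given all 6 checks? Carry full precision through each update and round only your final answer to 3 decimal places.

After 'absent': P(species X) = 0.3·0.5500 / (0.3·0.5500 + 0.8·0.4500) ≈ 0.3143
After 'present': P(species X) = 0.7·0.3143 / (0.7·0.3143 + 0.2·0.6857) ≈ 0.6160
After 'absent': P(species X) = 0.3·0.6160 / (0.3·0.6160 + 0.8·0.3840) ≈ 0.3756
After 'absent': P(species X) = 0.3·0.3756 / (0.3·0.3756 + 0.8·0.6244) ≈ 0.1841
After 'present': P(species X) = 0.7·0.1841 / (0.7·0.1841 + 0.2·0.8159) ≈ 0.4412
After 'present': P(species X) = 0.7·0.4412 / (0.7·0.4412 + 0.2·0.5588) ≈ 0.7343

0.734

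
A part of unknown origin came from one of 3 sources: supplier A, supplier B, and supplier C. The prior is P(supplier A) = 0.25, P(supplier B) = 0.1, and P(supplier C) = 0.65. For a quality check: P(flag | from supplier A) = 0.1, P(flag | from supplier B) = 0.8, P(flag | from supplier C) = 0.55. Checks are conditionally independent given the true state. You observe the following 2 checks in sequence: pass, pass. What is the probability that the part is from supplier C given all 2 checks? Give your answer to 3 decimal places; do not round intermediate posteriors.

0.389

After 'pass': normaliser = 0.9·0.2500 + 0.2·0.1000 + 0.45·0.6500; P(supplier A) ≈ 0.4186, P(supplier B) ≈ 0.0372, P(supplier C) ≈ 0.5442
After 'pass': normaliser = 0.9·0.4186 + 0.2·0.0372 + 0.45·0.5442; P(supplier A) ≈ 0.5989, P(supplier B) ≈ 0.0118, P(supplier C) ≈ 0.3893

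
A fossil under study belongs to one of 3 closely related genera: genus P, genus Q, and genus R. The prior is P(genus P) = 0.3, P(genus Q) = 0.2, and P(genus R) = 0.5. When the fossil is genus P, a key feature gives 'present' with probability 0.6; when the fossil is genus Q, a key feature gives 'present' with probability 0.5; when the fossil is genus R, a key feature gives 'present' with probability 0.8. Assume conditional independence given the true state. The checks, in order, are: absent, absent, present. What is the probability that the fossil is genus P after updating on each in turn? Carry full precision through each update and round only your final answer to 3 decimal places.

0.413

After 'absent': normaliser = 0.4·0.3000 + 0.5·0.2000 + 0.2·0.5000; P(genus P) ≈ 0.3750, P(genus Q) ≈ 0.3125, P(genus R) ≈ 0.3125
After 'absent': normaliser = 0.4·0.3750 + 0.5·0.3125 + 0.2·0.3125; P(genus P) ≈ 0.4068, P(genus Q) ≈ 0.4237, P(genus R) ≈ 0.1695
After 'present': normaliser = 0.6·0.4068 + 0.5·0.4237 + 0.8·0.1695; P(genus P) ≈ 0.4126, P(genus Q) ≈ 0.3582, P(genus R) ≈ 0.2292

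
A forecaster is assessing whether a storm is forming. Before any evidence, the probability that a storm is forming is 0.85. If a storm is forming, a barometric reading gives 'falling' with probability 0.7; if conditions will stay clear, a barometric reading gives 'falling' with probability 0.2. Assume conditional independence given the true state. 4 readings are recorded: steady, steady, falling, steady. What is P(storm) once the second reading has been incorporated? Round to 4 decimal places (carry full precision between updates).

Apply Bayes' rule sequentially, carrying P(storm) forward.
After 'steady': P(storm) = 0.3·0.8500 / (0.3·0.8500 + 0.8·0.1500) ≈ 0.6800
After 'steady': P(storm) = 0.3·0.6800 / (0.3·0.6800 + 0.8·0.3200) ≈ 0.4435

0.4435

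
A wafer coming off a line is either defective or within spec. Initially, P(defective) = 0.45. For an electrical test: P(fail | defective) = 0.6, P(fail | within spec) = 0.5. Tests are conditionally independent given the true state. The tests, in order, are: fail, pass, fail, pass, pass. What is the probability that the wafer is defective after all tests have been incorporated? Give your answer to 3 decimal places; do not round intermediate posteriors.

0.376

After 'fail': P(defective) = 0.6·0.4500 / (0.6·0.4500 + 0.5·0.5500) ≈ 0.4954
After 'pass': P(defective) = 0.4·0.4954 / (0.4·0.4954 + 0.5·0.5046) ≈ 0.4399
After 'fail': P(defective) = 0.6·0.4399 / (0.6·0.4399 + 0.5·0.5601) ≈ 0.4852
After 'pass': P(defective) = 0.4·0.4852 / (0.4·0.4852 + 0.5·0.5148) ≈ 0.4299
After 'pass': P(defective) = 0.4·0.4299 / (0.4·0.4299 + 0.5·0.5701) ≈ 0.3763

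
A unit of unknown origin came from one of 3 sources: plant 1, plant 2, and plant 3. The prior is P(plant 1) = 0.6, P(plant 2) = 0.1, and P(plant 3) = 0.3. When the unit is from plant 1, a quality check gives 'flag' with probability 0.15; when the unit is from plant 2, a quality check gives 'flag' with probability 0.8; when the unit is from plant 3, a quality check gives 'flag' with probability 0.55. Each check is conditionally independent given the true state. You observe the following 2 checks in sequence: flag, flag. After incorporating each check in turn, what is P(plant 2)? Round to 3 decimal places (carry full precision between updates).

0.380

After 'flag': normaliser = 0.15·0.6000 + 0.8·0.1000 + 0.55·0.3000; P(plant 1) ≈ 0.2687, P(plant 2) ≈ 0.2388, P(plant 3) ≈ 0.4925
After 'flag': normaliser = 0.15·0.2687 + 0.8·0.2388 + 0.55·0.4925; P(plant 1) ≈ 0.0802, P(plant 2) ≈ 0.3804, P(plant 3) ≈ 0.5394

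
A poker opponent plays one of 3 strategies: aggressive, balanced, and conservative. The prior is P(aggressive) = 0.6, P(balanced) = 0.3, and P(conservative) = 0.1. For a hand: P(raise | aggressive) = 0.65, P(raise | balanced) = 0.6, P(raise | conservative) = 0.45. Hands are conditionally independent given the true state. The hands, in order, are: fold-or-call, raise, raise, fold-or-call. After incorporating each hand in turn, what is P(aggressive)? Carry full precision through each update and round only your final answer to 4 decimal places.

After 'fold-or-call': normaliser = 0.35·0.6000 + 0.4·0.3000 + 0.55·0.1000; P(aggressive) ≈ 0.5455, P(balanced) ≈ 0.3117, P(conservative) ≈ 0.1429
After 'raise': normaliser = 0.65·0.5455 + 0.6·0.3117 + 0.45·0.1429; P(aggressive) ≈ 0.5852, P(balanced) ≈ 0.3087, P(conservative) ≈ 0.1061
After 'raise': normaliser = 0.65·0.5852 + 0.6·0.3087 + 0.45·0.1061; P(aggressive) ≈ 0.6202, P(balanced) ≈ 0.3020, P(conservative) ≈ 0.0779
After 'fold-or-call': normaliser = 0.35·0.6202 + 0.4·0.3020 + 0.55·0.0779; P(aggressive) ≈ 0.5702, P(balanced) ≈ 0.3173, P(conservative) ≈ 0.1125

0.5702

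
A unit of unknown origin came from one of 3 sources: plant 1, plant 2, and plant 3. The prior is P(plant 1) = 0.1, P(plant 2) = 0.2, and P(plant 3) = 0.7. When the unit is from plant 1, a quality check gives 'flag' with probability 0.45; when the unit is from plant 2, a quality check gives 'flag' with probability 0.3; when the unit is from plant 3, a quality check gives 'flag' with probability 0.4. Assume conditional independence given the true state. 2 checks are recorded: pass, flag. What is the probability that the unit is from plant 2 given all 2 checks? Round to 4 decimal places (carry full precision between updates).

0.1789

After 'pass': normaliser = 0.55·0.1000 + 0.7·0.2000 + 0.6·0.7000; P(plant 1) ≈ 0.0894, P(plant 2) ≈ 0.2276, P(plant 3) ≈ 0.6829
After 'flag': normaliser = 0.45·0.0894 + 0.3·0.2276 + 0.4·0.6829; P(plant 1) ≈ 0.1054, P(plant 2) ≈ 0.1789, P(plant 3) ≈ 0.7157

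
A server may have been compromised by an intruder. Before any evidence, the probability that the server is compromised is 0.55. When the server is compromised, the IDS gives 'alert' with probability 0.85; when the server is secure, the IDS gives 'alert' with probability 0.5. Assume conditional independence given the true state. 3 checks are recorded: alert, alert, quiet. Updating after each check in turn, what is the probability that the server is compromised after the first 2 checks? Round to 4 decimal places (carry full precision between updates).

0.7794

After 'alert': P(compromised) = 0.85·0.5500 / (0.85·0.5500 + 0.5·0.4500) ≈ 0.6751
After 'alert': P(compromised) = 0.85·0.6751 / (0.85·0.6751 + 0.5·0.3249) ≈ 0.7794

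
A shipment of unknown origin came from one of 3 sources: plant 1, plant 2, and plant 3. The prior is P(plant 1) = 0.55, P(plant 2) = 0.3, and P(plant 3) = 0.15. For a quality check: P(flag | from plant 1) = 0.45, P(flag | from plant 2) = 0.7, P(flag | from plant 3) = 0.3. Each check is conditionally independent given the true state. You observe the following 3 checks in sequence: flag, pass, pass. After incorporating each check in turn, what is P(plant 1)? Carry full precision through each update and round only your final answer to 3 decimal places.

After 'flag': normaliser = 0.45·0.5500 + 0.7·0.3000 + 0.3·0.1500; P(plant 1) ≈ 0.4925, P(plant 2) ≈ 0.4179, P(plant 3) ≈ 0.0896
After 'pass': normaliser = 0.55·0.4925 + 0.3·0.4179 + 0.7·0.0896; P(plant 1) ≈ 0.5902, P(plant 2) ≈ 0.2732, P(plant 3) ≈ 0.1366
After 'pass': normaliser = 0.55·0.5902 + 0.3·0.2732 + 0.7·0.1366; P(plant 1) ≈ 0.6464, P(plant 2) ≈ 0.1632, P(plant 3) ≈ 0.1904

0.646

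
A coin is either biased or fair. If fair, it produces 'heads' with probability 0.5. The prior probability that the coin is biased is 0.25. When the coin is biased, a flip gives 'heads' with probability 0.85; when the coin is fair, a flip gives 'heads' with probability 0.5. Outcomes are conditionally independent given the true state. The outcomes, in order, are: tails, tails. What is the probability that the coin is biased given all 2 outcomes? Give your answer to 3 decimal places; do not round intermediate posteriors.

Each posterior becomes the prior for the next update.
After 'tails': P(biased) = 0.15·0.2500 / (0.15·0.2500 + 0.5·0.7500) ≈ 0.0909
After 'tails': P(biased) = 0.15·0.0909 / (0.15·0.0909 + 0.5·0.9091) ≈ 0.0291

0.029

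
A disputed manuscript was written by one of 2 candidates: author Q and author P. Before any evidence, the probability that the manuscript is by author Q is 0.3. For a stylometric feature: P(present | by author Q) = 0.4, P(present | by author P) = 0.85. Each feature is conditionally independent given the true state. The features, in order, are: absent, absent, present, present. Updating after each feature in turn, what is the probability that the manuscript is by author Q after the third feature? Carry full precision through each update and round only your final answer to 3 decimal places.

After 'absent': P(author Q) = 0.6·0.3000 / (0.6·0.3000 + 0.15·0.7000) ≈ 0.6316
After 'absent': P(author Q) = 0.6·0.6316 / (0.6·0.6316 + 0.15·0.3684) ≈ 0.8727
After 'present': P(author Q) = 0.4·0.8727 / (0.4·0.8727 + 0.85·0.1273) ≈ 0.7634

0.763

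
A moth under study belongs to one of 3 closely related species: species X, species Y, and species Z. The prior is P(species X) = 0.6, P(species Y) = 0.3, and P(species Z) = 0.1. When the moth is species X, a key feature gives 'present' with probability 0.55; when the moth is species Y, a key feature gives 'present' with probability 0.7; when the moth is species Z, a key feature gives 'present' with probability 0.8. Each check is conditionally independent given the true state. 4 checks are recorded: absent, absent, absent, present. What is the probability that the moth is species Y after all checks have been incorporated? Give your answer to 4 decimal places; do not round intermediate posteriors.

0.1558

After 'absent': normaliser = 0.45·0.6000 + 0.3·0.3000 + 0.2·0.1000; P(species X) ≈ 0.7105, P(species Y) ≈ 0.2368, P(species Z) ≈ 0.0526
After 'absent': normaliser = 0.45·0.7105 + 0.3·0.2368 + 0.2·0.0526; P(species X) ≈ 0.7967, P(species Y) ≈ 0.1770, P(species Z) ≈ 0.0262
After 'absent': normaliser = 0.45·0.7967 + 0.3·0.1770 + 0.2·0.0262; P(species X) ≈ 0.8600, P(species Y) ≈ 0.1274, P(species Z) ≈ 0.0126
After 'present': normaliser = 0.55·0.8600 + 0.7·0.1274 + 0.8·0.0126; P(species X) ≈ 0.8266, P(species Y) ≈ 0.1558, P(species Z) ≈ 0.0176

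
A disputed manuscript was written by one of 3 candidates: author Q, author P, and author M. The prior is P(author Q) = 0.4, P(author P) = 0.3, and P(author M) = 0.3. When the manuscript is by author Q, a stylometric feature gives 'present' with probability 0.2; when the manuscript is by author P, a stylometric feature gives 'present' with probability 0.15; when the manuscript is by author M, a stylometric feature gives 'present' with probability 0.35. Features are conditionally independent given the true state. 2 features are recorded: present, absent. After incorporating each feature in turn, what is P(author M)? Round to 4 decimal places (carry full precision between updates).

0.4003

Apply Bayes' rule sequentially, carrying P(author M) forward.
After 'present': normaliser = 0.2·0.4000 + 0.15·0.3000 + 0.35·0.3000; P(author Q) ≈ 0.3478, P(author P) ≈ 0.1957, P(author M) ≈ 0.4565
After 'absent': normaliser = 0.8·0.3478 + 0.85·0.1957 + 0.65·0.4565; P(author Q) ≈ 0.3754, P(author P) ≈ 0.2243, P(author M) ≈ 0.4003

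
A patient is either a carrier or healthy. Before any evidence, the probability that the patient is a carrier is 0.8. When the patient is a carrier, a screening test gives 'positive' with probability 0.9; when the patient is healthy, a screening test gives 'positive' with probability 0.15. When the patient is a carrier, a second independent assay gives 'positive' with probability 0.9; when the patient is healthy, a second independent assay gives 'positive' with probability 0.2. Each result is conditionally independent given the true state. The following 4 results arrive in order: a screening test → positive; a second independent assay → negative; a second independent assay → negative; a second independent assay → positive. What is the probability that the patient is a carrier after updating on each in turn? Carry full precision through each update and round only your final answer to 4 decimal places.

0.6279

After a screening test='positive': P(carrier) = 0.9·0.8000 / (0.9·0.8000 + 0.15·0.2000) ≈ 0.9600
After a second independent assay='negative': P(carrier) = 0.1·0.9600 / (0.1·0.9600 + 0.8·0.0400) ≈ 0.7500
After a second independent assay='negative': P(carrier) = 0.1·0.7500 / (0.1·0.7500 + 0.8·0.2500) ≈ 0.2727
After a second independent assay='positive': P(carrier) = 0.9·0.2727 / (0.9·0.2727 + 0.2·0.7273) ≈ 0.6279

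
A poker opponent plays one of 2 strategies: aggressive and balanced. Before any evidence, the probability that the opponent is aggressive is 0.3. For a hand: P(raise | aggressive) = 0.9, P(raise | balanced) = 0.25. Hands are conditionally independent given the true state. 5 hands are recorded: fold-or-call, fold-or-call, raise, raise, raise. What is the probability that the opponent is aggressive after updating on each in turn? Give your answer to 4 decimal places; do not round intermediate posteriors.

0.2623

After 'fold-or-call': P(aggressive) = 0.1·0.3000 / (0.1·0.3000 + 0.75·0.7000) ≈ 0.0541
After 'fold-or-call': P(aggressive) = 0.1·0.0541 / (0.1·0.0541 + 0.75·0.9459) ≈ 0.0076
After 'raise': P(aggressive) = 0.9·0.0076 / (0.9·0.0076 + 0.25·0.9924) ≈ 0.0267
After 'raise': P(aggressive) = 0.9·0.0267 / (0.9·0.0267 + 0.25·0.9733) ≈ 0.0899
After 'raise': P(aggressive) = 0.9·0.0899 / (0.9·0.0899 + 0.25·0.9101) ≈ 0.2623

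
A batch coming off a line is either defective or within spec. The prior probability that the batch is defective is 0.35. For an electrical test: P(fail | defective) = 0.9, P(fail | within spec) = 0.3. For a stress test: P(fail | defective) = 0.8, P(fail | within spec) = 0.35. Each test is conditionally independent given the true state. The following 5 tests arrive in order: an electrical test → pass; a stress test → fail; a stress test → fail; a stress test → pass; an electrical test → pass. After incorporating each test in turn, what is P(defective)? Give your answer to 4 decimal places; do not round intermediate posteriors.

0.0174

Apply Bayes' rule sequentially, carrying P(defective) forward.
After an electrical test='pass': P(defective) = 0.1·0.3500 / (0.1·0.3500 + 0.7·0.6500) ≈ 0.0714
After a stress test='fail': P(defective) = 0.8·0.0714 / (0.8·0.0714 + 0.35·0.9286) ≈ 0.1495
After a stress test='fail': P(defective) = 0.8·0.1495 / (0.8·0.1495 + 0.35·0.8505) ≈ 0.2867
After a stress test='pass': P(defective) = 0.2·0.2867 / (0.2·0.2867 + 0.65·0.7133) ≈ 0.1100
After an electrical test='pass': P(defective) = 0.1·0.1100 / (0.1·0.1100 + 0.7·0.8900) ≈ 0.0174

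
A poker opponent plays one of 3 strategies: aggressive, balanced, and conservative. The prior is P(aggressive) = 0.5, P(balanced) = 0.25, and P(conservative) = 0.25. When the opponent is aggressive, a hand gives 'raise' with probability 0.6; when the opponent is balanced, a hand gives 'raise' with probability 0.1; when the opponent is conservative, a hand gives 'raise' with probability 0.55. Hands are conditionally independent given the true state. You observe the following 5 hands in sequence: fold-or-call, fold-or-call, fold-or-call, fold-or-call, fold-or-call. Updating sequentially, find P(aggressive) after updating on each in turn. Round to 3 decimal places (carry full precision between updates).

After 'fold-or-call': normaliser = 0.4·0.5000 + 0.9·0.2500 + 0.45·0.2500; P(aggressive) ≈ 0.3721, P(balanced) ≈ 0.4186, P(conservative) ≈ 0.2093
After 'fold-or-call': normaliser = 0.4·0.3721 + 0.9·0.4186 + 0.45·0.2093; P(aggressive) ≈ 0.2402, P(balanced) ≈ 0.6079, P(conservative) ≈ 0.1520
After 'fold-or-call': normaliser = 0.4·0.2402 + 0.9·0.6079 + 0.45·0.1520; P(aggressive) ≈ 0.1350, P(balanced) ≈ 0.7689, P(conservative) ≈ 0.0961
After 'fold-or-call': normaliser = 0.4·0.1350 + 0.9·0.7689 + 0.45·0.0961; P(aggressive) ≈ 0.0684, P(balanced) ≈ 0.8768, P(conservative) ≈ 0.0548
After 'fold-or-call': normaliser = 0.4·0.0684 + 0.9·0.8768 + 0.45·0.0548; P(aggressive) ≈ 0.0325, P(balanced) ≈ 0.9381, P(conservative) ≈ 0.0293

0.033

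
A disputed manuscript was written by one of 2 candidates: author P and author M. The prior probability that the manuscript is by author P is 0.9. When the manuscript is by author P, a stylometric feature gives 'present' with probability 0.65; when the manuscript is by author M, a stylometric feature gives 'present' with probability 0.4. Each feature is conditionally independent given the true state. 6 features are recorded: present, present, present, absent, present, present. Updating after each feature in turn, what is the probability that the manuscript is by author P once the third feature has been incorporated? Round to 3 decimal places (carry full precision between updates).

0.975

After 'present': P(author P) = 0.65·0.9000 / (0.65·0.9000 + 0.4·0.1000) ≈ 0.9360
After 'present': P(author P) = 0.65·0.9360 / (0.65·0.9360 + 0.4·0.0640) ≈ 0.9596
After 'present': P(author P) = 0.65·0.9596 / (0.65·0.9596 + 0.4·0.0404) ≈ 0.9748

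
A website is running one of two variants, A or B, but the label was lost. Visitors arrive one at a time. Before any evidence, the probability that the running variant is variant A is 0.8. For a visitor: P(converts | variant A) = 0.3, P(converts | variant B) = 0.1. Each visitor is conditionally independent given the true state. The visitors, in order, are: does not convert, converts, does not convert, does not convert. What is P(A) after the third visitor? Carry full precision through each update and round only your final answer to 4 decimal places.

0.8789

Each posterior becomes the prior for the next update.
After 'does not convert': P(A) = 0.7·0.8000 / (0.7·0.8000 + 0.9·0.2000) ≈ 0.7568
After 'converts': P(A) = 0.3·0.7568 / (0.3·0.7568 + 0.1·0.2432) ≈ 0.9032
After 'does not convert': P(A) = 0.7·0.9032 / (0.7·0.9032 + 0.9·0.0968) ≈ 0.8789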